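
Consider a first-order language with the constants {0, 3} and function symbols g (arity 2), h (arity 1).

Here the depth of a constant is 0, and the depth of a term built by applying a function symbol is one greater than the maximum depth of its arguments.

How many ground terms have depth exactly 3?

5478

If N_k denotes the number of depth-≤k ground terms, the 2 constants give N_0 = 2, and each function symbol of arity r contributes N_{k-1}^r new terms at level k: N_k = 2 + N_{k-1}^2 + N_{k-1}.
N_0 = 2
N_1 = 2 + 2^2 + 2 = 8
N_2 = 2 + 8^2 + 8 = 74
N_3 = 2 + 74^2 + 74 = 5552
Terms of depth exactly 3: N_3 − N_2 = 5552 − 74 = 5478.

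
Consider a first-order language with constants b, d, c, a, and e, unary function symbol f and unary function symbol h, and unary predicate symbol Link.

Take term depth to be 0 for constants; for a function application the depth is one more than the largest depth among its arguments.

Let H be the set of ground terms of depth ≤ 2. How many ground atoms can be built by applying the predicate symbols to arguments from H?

First count ground terms of depth ≤ 2.
Write N_k for the number of ground terms of depth ≤ k. A term of depth ≤ k is either a constant or a function symbol applied to arguments of depth ≤ k−1, so N_k = 5 + N_{k-1} + N_{k-1}.
N_0 = 5
N_1 = 5 + 5 + 5 = 15
N_2 = 5 + 15 + 15 = 35
So |H| = 35.
Each predicate of arity r yields |H|^r ground atoms (one per choice of an r-tuple from H):
  Link: 35
Total ground atoms: 35.

35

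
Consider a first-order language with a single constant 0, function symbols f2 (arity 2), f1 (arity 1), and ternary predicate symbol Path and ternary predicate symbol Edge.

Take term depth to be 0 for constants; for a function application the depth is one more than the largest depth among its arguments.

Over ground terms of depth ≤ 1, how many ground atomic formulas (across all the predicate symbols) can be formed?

First count ground terms of depth ≤ 1.
Let N_k = |{terms of depth ≤ k}|. Then N_0 = 1 and N_k = 1 + N_{k-1}^2 + N_{k-1} for k ≥ 1 (one summand per function symbol, arity giving the exponent).
N_0 = 1
N_1 = 1 + 1^2 + 1 = 3
So |H| = 3.
Each predicate of arity r yields |H|^r ground atoms (one per choice of an r-tuple from H):
  Path: 3^3 = 27;  Edge: 3^3 = 27
Total ground atoms: 27 + 27 = 54.

54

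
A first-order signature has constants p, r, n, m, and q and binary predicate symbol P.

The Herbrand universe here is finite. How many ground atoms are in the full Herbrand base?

25

With no function symbols, the Herbrand universe is just the 5 constants.
Ground atoms per predicate: P: 5^2 = 25.
Herbrand base size = 25 = 25.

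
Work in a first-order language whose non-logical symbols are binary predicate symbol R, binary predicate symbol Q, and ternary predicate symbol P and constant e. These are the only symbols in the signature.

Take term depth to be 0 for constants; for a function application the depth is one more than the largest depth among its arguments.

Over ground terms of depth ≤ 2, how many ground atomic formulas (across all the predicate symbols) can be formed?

3

First count ground terms of depth ≤ 2.
With no function symbols every ground term is a constant, so there is exactly 1 ground term at every depth bound.
N_0 = 1
N_1 = 1
N_2 = 1
So |H| = 1.
Each predicate of arity r yields |H|^r ground atoms (one per choice of an r-tuple from H):
  R: 1^2 = 1;  Q: 1^2 = 1;  P: 1^3 = 1
Total ground atoms: 1 + 1 + 1 = 3.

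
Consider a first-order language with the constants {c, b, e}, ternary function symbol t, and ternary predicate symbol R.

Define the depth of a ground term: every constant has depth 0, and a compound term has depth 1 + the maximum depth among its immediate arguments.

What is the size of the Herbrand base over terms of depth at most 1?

First count ground terms of depth ≤ 1.
Let N_k = |{terms of depth ≤ k}|. Then N_0 = 3 and N_k = 3 + N_{k-1}^3 for k ≥ 1 (one summand per function symbol, arity giving the exponent).
N_0 = 3
N_1 = 3 + 3^3 = 30
So |H| = 30.
Ground atoms are formed by filling each argument slot of a predicate with a term from H, so an r-ary predicate gives |H|^r atoms:
  R: 30^3 = 27000
Total ground atoms: 27000.

27000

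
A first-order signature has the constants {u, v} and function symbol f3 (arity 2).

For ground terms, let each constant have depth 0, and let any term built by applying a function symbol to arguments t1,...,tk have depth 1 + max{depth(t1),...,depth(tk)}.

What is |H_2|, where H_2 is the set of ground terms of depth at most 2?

If N_k denotes the number of depth-≤k ground terms, the 2 constants give N_0 = 2, and each function symbol of arity r contributes N_{k-1}^r new terms at level k: N_k = 2 + N_{k-1}^2.
N_0 = 2
N_1 = 2 + 2^2 = 6
N_2 = 2 + 6^2 = 38

38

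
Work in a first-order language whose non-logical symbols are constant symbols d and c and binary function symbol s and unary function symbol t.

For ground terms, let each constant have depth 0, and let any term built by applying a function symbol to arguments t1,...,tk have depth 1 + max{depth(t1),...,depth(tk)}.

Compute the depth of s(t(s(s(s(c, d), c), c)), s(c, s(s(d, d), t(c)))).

5

depth(s(c, d)) = 1 + max(0, 0) = 1
depth(s(s(c, d), c)) = 1 + max(1, 0) = 2
depth(s(s(s(c, d), c), c)) = 1 + max(2, 0) = 3
depth(t(s(s(s(c, d), c), c))) = 1 + depth(s(s(s(c, d), c), c)) = 1 + 3 = 4
depth(s(d, d)) = 1 + max(0, 0) = 1
depth(t(c)) = 1 + depth(c) = 1 + 0 = 1
depth(s(s(d, d), t(c))) = 1 + max(1, 1) = 2
depth(s(c, s(s(d, d), t(c)))) = 1 + max(0, 2) = 3
depth(s(t(s(s(s(c, d), c), c)), s(c, s(s(d, d), t(c))))) = 1 + max(4, 3) = 5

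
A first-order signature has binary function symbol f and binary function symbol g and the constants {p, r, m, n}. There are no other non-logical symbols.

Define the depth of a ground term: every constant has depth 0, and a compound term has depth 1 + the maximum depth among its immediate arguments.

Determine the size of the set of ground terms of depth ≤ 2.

Let N_k = |{terms of depth ≤ k}|. Then N_0 = 4 and N_k = 4 + N_{k-1}^2 + N_{k-1}^2 for k ≥ 1 (one summand per function symbol, arity giving the exponent).
N_0 = 4
N_1 = 4 + 4^2 + 4^2 = 36
N_2 = 4 + 36^2 + 36^2 = 2596

2596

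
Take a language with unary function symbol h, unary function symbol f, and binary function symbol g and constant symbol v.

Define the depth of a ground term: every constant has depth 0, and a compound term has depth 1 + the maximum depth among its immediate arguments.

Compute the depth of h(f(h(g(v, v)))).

depth(g(v, v)) = 1 + max(0, 0) = 1
depth(h(g(v, v))) = 1 + depth(g(v, v)) = 1 + 1 = 2
depth(f(h(g(v, v)))) = 1 + depth(h(g(v, v))) = 1 + 2 = 3
depth(h(f(h(g(v, v))))) = 1 + depth(f(h(g(v, v)))) = 1 + 3 = 4

4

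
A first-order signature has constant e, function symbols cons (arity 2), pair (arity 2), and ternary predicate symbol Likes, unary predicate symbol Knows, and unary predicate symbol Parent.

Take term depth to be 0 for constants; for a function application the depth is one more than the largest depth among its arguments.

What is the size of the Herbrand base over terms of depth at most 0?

First count ground terms of depth ≤ 0.
Let N_k count ground terms of depth at most k. Each non-constant term of depth ≤ k is some function symbol applied to depth-≤(k−1) arguments, giving N_k = 1 + N_{k-1}^2 + N_{k-1}^2.
N_0 = 1
Explicitly: e.
So |H| = 1.
For each predicate symbol, the number of ground atoms is |H| raised to its arity; summing:
  Likes: 1^3 = 1;  Knows: 1;  Parent: 1
Total ground atoms: 1 + 1 + 1 = 3.

3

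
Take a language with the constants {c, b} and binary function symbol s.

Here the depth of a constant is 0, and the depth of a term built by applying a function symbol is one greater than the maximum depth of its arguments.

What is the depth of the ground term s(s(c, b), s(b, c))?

depth(s(c, b)) = 1 + max(0, 0) = 1
depth(s(b, c)) = 1 + max(0, 0) = 1
depth(s(s(c, b), s(b, c))) = 1 + max(1, 1) = 2

2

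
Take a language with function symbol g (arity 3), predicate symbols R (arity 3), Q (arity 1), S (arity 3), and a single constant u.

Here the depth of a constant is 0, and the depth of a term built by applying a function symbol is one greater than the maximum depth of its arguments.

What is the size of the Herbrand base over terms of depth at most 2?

First count ground terms of depth ≤ 2.
Write N_k for the number of ground terms of depth ≤ k. A term of depth ≤ k is either a constant or a function symbol applied to arguments of depth ≤ k−1, so N_k = 1 + N_{k-1}^3.
N_0 = 1
N_1 = 1 + 1^3 = 2
N_2 = 1 + 2^3 = 9
So |H| = 9.
Ground atoms are formed by filling each argument slot of a predicate with a term from H, so an r-ary predicate gives |H|^r atoms:
  R: 9^3 = 729;  Q: 9;  S: 9^3 = 729
Total ground atoms: 729 + 9 + 729 = 1467.

1467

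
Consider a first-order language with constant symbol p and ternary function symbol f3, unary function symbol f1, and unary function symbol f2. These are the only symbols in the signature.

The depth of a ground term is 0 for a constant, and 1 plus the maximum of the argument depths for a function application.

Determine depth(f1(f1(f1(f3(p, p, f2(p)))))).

depth(f2(p)) = 1 + depth(p) = 1 + 0 = 1
depth(f3(p, p, f2(p))) = 1 + max(0, 0, 1) = 2
depth(f1(f3(p, p, f2(p)))) = 1 + depth(f3(p, p, f2(p))) = 1 + 2 = 3
depth(f1(f1(f3(p, p, f2(p))))) = 1 + depth(f1(f3(p, p, f2(p)))) = 1 + 3 = 4
depth(f1(f1(f1(f3(p, p, f2(p)))))) = 1 + depth(f1(f1(f3(p, p, f2(p))))) = 1 + 4 = 5

5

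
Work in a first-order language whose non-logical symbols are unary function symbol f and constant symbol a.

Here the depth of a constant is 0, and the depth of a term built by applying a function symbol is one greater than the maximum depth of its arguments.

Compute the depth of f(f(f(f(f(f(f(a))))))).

depth(f(a)) = 1 + depth(a) = 1 + 0 = 1
depth(f(f(a))) = 1 + depth(f(a)) = 1 + 1 = 2
depth(f(f(f(a)))) = 1 + depth(f(f(a))) = 1 + 2 = 3
depth(f(f(f(f(a))))) = 1 + depth(f(f(f(a)))) = 1 + 3 = 4
depth(f(f(f(f(f(a)))))) = 1 + depth(f(f(f(f(a))))) = 1 + 4 = 5
depth(f(f(f(f(f(f(a))))))) = 1 + depth(f(f(f(f(f(a)))))) = 1 + 5 = 6
depth(f(f(f(f(f(f(f(a)))))))) = 1 + depth(f(f(f(f(f(f(a))))))) = 1 + 6 = 7

7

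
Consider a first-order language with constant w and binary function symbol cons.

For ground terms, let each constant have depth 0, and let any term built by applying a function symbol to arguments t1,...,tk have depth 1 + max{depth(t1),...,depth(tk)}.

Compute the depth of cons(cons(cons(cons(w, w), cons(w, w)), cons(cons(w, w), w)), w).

depth(cons(w, w)) = 1 + max(0, 0) = 1
depth(cons(cons(w, w), cons(w, w))) = 1 + max(1, 1) = 2
depth(cons(cons(w, w), w)) = 1 + max(1, 0) = 2
depth(cons(cons(cons(w, w), cons(w, w)), cons(cons(w, w), w))) = 1 + max(2, 2) = 3
depth(cons(cons(cons(cons(w, w), cons(w, w)), cons(cons(w, w), w)), w)) = 1 + max(3, 0) = 4

4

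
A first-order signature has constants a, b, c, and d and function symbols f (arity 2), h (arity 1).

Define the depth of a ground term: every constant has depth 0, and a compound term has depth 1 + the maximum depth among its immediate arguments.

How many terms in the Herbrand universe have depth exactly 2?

Count level by level. With function symbols f/2, h/1, the terms of depth ≤ k are the 4 constants together with each function applied to depth-≤(k−1) tuples, so N_k = 4 + N_{k-1}^2 + N_{k-1}.
N_0 = 4
N_1 = 4 + 4^2 + 4 = 24
N_2 = 4 + 24^2 + 24 = 604
Terms of depth exactly 2: N_2 − N_1 = 604 − 24 = 580.

580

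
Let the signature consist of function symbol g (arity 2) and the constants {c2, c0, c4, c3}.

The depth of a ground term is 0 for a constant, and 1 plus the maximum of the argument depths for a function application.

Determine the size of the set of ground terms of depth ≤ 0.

If N_k denotes the number of depth-≤k ground terms, the 4 constants give N_0 = 4, and each function symbol of arity r contributes N_{k-1}^r new terms at level k: N_k = 4 + N_{k-1}^2.
N_0 = 4
Explicitly: c2, c0, c4, c3.

4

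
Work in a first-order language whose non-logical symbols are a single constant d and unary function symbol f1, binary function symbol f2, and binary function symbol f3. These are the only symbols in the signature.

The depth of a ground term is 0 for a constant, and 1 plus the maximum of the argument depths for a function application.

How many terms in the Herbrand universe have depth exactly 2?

If N_k denotes the number of depth-≤k ground terms, the 1 constant gives N_0 = 1, and each function symbol of arity r contributes N_{k-1}^r new terms at level k: N_k = 1 + N_{k-1} + N_{k-1}^2 + N_{k-1}^2.
N_0 = 1
N_1 = 1 + 1 + 1^2 + 1^2 = 4
N_2 = 1 + 4 + 4^2 + 4^2 = 37
Terms of depth exactly 2: N_2 − N_1 = 37 − 4 = 33.

33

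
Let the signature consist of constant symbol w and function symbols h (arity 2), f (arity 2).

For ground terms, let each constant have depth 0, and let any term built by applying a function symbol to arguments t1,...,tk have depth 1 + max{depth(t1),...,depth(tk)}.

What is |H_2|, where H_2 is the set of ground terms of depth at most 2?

If N_k denotes the number of depth-≤k ground terms, the 1 constant gives N_0 = 1, and each function symbol of arity r contributes N_{k-1}^r new terms at level k: N_k = 1 + N_{k-1}^2 + N_{k-1}^2.
N_0 = 1
N_1 = 1 + 1^2 + 1^2 = 3
N_2 = 1 + 3^2 + 3^2 = 19

19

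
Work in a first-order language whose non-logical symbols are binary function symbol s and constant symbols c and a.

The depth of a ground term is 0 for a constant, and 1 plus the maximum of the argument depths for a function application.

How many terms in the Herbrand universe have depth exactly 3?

Write N_k for the number of ground terms of depth ≤ k. A term of depth ≤ k is either a constant or a function symbol applied to arguments of depth ≤ k−1, so N_k = 2 + N_{k-1}^2.
N_0 = 2
N_1 = 2 + 2^2 = 6
N_2 = 2 + 6^2 = 38
N_3 = 2 + 38^2 = 1446
Terms of depth exactly 3: N_3 − N_2 = 1446 − 38 = 1408.

1408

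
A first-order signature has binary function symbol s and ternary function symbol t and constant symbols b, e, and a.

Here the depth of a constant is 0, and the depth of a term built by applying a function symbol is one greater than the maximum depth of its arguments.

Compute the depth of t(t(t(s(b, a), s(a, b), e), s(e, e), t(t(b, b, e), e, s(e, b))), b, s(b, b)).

4

depth(s(b, a)) = 1 + max(0, 0) = 1
depth(s(a, b)) = 1 + max(0, 0) = 1
depth(t(s(b, a), s(a, b), e)) = 1 + max(1, 1, 0) = 2
depth(s(e, e)) = 1 + max(0, 0) = 1
depth(t(b, b, e)) = 1 + max(0, 0, 0) = 1
depth(s(e, b)) = 1 + max(0, 0) = 1
depth(t(t(b, b, e), e, s(e, b))) = 1 + max(1, 0, 1) = 2
depth(t(t(s(b, a), s(a, b), e), s(e, e), t(t(b, b, e), e, s(e, b)))) = 1 + max(2, 1, 2) = 3
depth(s(b, b)) = 1 + max(0, 0) = 1
depth(t(t(t(s(b, a), s(a, b), e), s(e, e), t(t(b, b, e), e, s(e, b))), b, s(b, b))) = 1 + max(3, 0, 1) = 4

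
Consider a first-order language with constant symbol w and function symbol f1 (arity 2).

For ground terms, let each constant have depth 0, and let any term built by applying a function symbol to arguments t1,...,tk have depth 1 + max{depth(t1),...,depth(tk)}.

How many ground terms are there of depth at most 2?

Count level by level. With function symbols f1/2, the terms of depth ≤ k are the 1 constant together with each function applied to depth-≤(k−1) tuples, so N_k = 1 + N_{k-1}^2.
N_0 = 1
N_1 = 1 + 1^2 = 2
N_2 = 1 + 2^2 = 5
Explicitly: w, f1(w, w), f1(w, f1(w, w)), f1(f1(w, w), w), f1(f1(w, w), f1(w, w)).

5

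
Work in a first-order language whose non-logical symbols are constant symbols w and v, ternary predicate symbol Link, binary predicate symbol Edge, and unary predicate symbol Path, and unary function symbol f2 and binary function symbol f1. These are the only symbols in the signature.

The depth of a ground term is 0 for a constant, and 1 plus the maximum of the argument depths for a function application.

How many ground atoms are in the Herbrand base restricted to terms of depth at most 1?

584

First count ground terms of depth ≤ 1.
Let N_k = |{terms of depth ≤ k}|. Then N_0 = 2 and N_k = 2 + N_{k-1} + N_{k-1}^2 for k ≥ 1 (one summand per function symbol, arity giving the exponent).
N_0 = 2
N_1 = 2 + 2 + 2^2 = 8
So |H| = 8.
Each predicate of arity r yields |H|^r ground atoms (one per choice of an r-tuple from H):
  Link: 8^3 = 512;  Edge: 8^2 = 64;  Path: 8
Total ground atoms: 512 + 64 + 8 = 584.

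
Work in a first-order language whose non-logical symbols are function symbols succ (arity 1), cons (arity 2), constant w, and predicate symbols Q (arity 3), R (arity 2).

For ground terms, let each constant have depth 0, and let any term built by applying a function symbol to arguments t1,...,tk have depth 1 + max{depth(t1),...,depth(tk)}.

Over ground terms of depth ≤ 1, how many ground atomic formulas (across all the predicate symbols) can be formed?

First count ground terms of depth ≤ 1.
Count level by level. With function symbols succ/1, cons/2, the terms of depth ≤ k are the 1 constant together with each function applied to depth-≤(k−1) tuples, so N_k = 1 + N_{k-1} + N_{k-1}^2.
N_0 = 1
N_1 = 1 + 1 + 1^2 = 3
So |H| = 3.
Each predicate of arity r yields |H|^r ground atoms (one per choice of an r-tuple from H):
  Q: 3^3 = 27;  R: 3^2 = 9
Total ground atoms: 27 + 9 = 36.

36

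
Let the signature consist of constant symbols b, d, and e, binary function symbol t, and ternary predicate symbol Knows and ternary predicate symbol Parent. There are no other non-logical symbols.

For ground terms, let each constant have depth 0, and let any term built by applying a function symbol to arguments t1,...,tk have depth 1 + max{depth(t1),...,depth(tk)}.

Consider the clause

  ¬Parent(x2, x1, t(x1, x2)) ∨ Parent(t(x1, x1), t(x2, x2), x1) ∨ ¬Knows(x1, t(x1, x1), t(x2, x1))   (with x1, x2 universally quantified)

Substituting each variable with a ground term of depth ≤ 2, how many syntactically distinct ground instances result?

Ground terms of depth ≤ 2:
  Let N_k count ground terms of depth at most k. Each non-constant term of depth ≤ k is some function symbol applied to depth-≤(k−1) arguments, giving N_k = 3 + N_{k-1}^2.
  N_0 = 3
  N_1 = 3 + 3^2 = 12
  N_2 = 3 + 12^2 = 147
So there are 147 ground terms available for substitution.
The body mentions every one of the 2 quantified variables; since ground terms form a free algebra, no two substitutions collapse to the same formula.
Number of ground instances = 147^2 = 21609.

21609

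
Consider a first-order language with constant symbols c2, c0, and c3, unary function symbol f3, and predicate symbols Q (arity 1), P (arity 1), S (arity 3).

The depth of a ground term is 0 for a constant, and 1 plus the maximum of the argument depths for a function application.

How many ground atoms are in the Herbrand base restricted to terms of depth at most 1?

First count ground terms of depth ≤ 1.
Let N_k count ground terms of depth at most k. Each non-constant term of depth ≤ k is some function symbol applied to depth-≤(k−1) arguments, giving N_k = 3 + N_{k-1}.
N_0 = 3
N_1 = 3 + 3 = 6
Explicitly: c2, c0, c3, f3(c2), f3(c0), f3(c3).
So |H| = 6.
Ground atoms are formed by filling each argument slot of a predicate with a term from H, so an r-ary predicate gives |H|^r atoms:
  Q: 6;  P: 6;  S: 6^3 = 216
Total ground atoms: 6 + 6 + 216 = 228.

228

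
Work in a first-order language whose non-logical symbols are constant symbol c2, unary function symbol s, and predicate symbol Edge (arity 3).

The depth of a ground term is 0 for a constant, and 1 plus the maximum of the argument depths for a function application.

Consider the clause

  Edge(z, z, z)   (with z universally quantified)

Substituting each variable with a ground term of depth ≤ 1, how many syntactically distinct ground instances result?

Ground terms of depth ≤ 1:
  Write N_k for the number of ground terms of depth ≤ k. A term of depth ≤ k is either a constant or a function symbol applied to arguments of depth ≤ k−1, so N_k = 1 + N_{k-1}.
  N_0 = 1
  N_1 = 1 + 1 = 2
So there are 2 ground terms available for substitution.
The variable z ranges independently over the available ground terms, and distinct assignments produce distinct instances.
Number of ground instances = 2.

2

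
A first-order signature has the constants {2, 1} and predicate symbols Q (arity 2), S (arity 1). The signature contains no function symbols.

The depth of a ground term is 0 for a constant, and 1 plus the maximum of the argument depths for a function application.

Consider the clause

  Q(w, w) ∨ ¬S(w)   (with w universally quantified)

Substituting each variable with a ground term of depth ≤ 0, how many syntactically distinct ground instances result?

2

Ground terms of depth ≤ 0:
  With no function symbols every ground term is a constant, so there are exactly 2 ground terms at every depth bound.
  N_0 = 2
  Explicitly: 2, 1.
So there are 2 ground terms available for substitution.
The body mentions the single quantified variable w; since ground terms form a free algebra, no two substitutions collapse to the same formula.
Number of ground instances = 2.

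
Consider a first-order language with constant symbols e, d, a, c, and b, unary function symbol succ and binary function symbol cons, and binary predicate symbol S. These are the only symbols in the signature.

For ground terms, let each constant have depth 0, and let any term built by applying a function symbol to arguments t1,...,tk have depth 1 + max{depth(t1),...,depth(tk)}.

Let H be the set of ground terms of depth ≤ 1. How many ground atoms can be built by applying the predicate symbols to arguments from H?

First count ground terms of depth ≤ 1.
Let N_k = |{terms of depth ≤ k}|. Then N_0 = 5 and N_k = 5 + N_{k-1} + N_{k-1}^2 for k ≥ 1 (one summand per function symbol, arity giving the exponent).
N_0 = 5
N_1 = 5 + 5 + 5^2 = 35
So |H| = 35.
For each predicate symbol, the number of ground atoms is |H| raised to its arity; summing:
  S: 35^2 = 1225
Total ground atoms: 1225.

1225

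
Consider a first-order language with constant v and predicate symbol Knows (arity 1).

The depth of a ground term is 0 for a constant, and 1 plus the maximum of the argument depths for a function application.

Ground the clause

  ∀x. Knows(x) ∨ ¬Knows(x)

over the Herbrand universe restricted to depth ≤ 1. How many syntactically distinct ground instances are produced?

Ground terms of depth ≤ 1:
  With no function symbols every ground term is a constant, so there is exactly 1 ground term at every depth bound.
  N_0 = 1
  N_1 = 1
  Explicitly: v.
So there is exactly 1 ground term available for substitution.
The variable x ranges independently over the available ground terms, and distinct assignments produce distinct instances.
Number of ground instances = 1.

1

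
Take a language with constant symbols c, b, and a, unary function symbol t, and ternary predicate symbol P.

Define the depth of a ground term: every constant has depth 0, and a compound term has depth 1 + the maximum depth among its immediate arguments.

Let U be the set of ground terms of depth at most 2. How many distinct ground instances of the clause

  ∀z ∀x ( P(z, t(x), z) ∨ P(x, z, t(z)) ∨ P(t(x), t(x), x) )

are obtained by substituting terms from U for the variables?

Ground terms of depth ≤ 2:
  Let N_k = |{terms of depth ≤ k}|. Then N_0 = 3 and N_k = 3 + N_{k-1} for k ≥ 1 (one summand per function symbol, arity giving the exponent).
  N_0 = 3
  N_1 = 3 + 3 = 6
  N_2 = 3 + 6 = 9
  Explicitly: c, b, a, t(c), t(b), t(a), t(t(c)), t(t(b)), t(t(a)).
So there are 9 ground terms available for substitution.
The clause has 2 distinct variables (z, x), each appearing in the body. In the free term algebra distinct substitutions yield syntactically distinct ground instances.
Number of ground instances = 9^2 = 81.

81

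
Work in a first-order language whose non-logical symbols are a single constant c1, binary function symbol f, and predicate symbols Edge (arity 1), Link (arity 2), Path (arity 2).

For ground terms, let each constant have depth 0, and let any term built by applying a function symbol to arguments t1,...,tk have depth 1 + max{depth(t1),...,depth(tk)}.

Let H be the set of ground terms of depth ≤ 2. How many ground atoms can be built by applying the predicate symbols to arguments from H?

First count ground terms of depth ≤ 2.
Let N_k count ground terms of depth at most k. Each non-constant term of depth ≤ k is some function symbol applied to depth-≤(k−1) arguments, giving N_k = 1 + N_{k-1}^2.
N_0 = 1
N_1 = 1 + 1^2 = 2
N_2 = 1 + 2^2 = 5
So |H| = 5.
A ground atom is a predicate applied to a tuple of terms from H, so the count is the sum over predicates of |H|^arity:
  Edge: 5;  Link: 5^2 = 25;  Path: 5^2 = 25
Total ground atoms: 5 + 25 + 25 = 55.

55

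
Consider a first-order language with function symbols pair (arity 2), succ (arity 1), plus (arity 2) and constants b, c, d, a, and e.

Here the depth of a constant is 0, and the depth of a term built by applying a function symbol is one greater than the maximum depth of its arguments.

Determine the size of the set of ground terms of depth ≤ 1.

Write N_k for the number of ground terms of depth ≤ k. A term of depth ≤ k is either a constant or a function symbol applied to arguments of depth ≤ k−1, so N_k = 5 + N_{k-1}^2 + N_{k-1} + N_{k-1}^2.
N_0 = 5
N_1 = 5 + 5^2 + 5 + 5^2 = 60

60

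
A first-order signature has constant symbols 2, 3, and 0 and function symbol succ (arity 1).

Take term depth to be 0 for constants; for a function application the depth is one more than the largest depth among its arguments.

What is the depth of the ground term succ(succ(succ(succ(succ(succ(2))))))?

depth(succ(2)) = 1 + depth(2) = 1 + 0 = 1
depth(succ(succ(2))) = 1 + depth(succ(2)) = 1 + 1 = 2
depth(succ(succ(succ(2)))) = 1 + depth(succ(succ(2))) = 1 + 2 = 3
depth(succ(succ(succ(succ(2))))) = 1 + depth(succ(succ(succ(2)))) = 1 + 3 = 4
depth(succ(succ(succ(succ(succ(2)))))) = 1 + depth(succ(succ(succ(succ(2))))) = 1 + 4 = 5
depth(succ(succ(succ(succ(succ(succ(2))))))) = 1 + depth(succ(succ(succ(succ(succ(2)))))) = 1 + 5 = 6

6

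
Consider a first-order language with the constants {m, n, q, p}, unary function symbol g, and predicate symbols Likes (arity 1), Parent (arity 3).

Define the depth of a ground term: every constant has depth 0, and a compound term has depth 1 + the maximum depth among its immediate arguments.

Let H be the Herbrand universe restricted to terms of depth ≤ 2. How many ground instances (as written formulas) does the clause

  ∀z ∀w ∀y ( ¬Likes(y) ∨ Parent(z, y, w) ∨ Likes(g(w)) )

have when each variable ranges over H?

Ground terms of depth ≤ 2:
  If N_k denotes the number of depth-≤k ground terms, the 4 constants give N_0 = 4, and each function symbol of arity r contributes N_{k-1}^r new terms at level k: N_k = 4 + N_{k-1}.
  N_0 = 4
  N_1 = 4 + 4 = 8
  N_2 = 4 + 8 = 12
So there are 12 ground terms available for substitution.
Each of z, w, y ranges independently over the available ground terms, and distinct assignments produce distinct instances.
Number of ground instances = 12^3 = 1728.

1728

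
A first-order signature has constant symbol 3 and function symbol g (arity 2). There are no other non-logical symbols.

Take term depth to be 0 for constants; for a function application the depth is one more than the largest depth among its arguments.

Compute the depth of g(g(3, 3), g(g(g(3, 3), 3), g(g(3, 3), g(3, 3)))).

4

depth(g(3, 3)) = 1 + max(0, 0) = 1
depth(g(g(3, 3), 3)) = 1 + max(1, 0) = 2
depth(g(g(3, 3), g(3, 3))) = 1 + max(1, 1) = 2
depth(g(g(g(3, 3), 3), g(g(3, 3), g(3, 3)))) = 1 + max(2, 2) = 3
depth(g(g(3, 3), g(g(g(3, 3), 3), g(g(3, 3), g(3, 3))))) = 1 + max(1, 3) = 4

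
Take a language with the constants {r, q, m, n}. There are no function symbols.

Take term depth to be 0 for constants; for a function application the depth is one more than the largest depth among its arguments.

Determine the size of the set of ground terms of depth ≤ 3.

4

With no function symbols every ground term is a constant, so there are exactly 4 ground terms at every depth bound.
N_0 = 4
N_1 = 4
N_2 = 4
N_3 = 4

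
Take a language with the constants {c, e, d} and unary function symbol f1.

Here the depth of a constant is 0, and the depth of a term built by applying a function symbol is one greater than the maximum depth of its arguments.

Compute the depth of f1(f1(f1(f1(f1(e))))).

depth(f1(e)) = 1 + depth(e) = 1 + 0 = 1
depth(f1(f1(e))) = 1 + depth(f1(e)) = 1 + 1 = 2
depth(f1(f1(f1(e)))) = 1 + depth(f1(f1(e))) = 1 + 2 = 3
depth(f1(f1(f1(f1(e))))) = 1 + depth(f1(f1(f1(e)))) = 1 + 3 = 4
depth(f1(f1(f1(f1(f1(e)))))) = 1 + depth(f1(f1(f1(f1(e))))) = 1 + 4 = 5

5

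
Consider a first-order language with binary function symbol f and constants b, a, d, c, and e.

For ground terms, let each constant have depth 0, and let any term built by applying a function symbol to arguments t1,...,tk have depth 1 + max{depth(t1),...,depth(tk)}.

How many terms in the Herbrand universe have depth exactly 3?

Count level by level. With function symbols f/2, the terms of depth ≤ k are the 5 constants together with each function applied to depth-≤(k−1) tuples, so N_k = 5 + N_{k-1}^2.
N_0 = 5
N_1 = 5 + 5^2 = 30
N_2 = 5 + 30^2 = 905
N_3 = 5 + 905^2 = 819030
Terms of depth exactly 3: N_3 − N_2 = 819030 − 905 = 818125.

818125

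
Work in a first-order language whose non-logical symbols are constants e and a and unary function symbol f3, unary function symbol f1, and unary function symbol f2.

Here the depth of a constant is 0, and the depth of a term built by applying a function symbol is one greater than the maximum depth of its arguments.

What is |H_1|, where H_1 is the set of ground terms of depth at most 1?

8

Count level by level. With function symbols f3/1, f1/1, f2/1, the terms of depth ≤ k are the 2 constants together with each function applied to depth-≤(k−1) tuples, so N_k = 2 + N_{k-1} + N_{k-1} + N_{k-1}.
N_0 = 2
N_1 = 2 + 2 + 2 + 2 = 8
Explicitly: e, a, f3(e), f3(a), f1(e), f1(a), f2(e), f2(a).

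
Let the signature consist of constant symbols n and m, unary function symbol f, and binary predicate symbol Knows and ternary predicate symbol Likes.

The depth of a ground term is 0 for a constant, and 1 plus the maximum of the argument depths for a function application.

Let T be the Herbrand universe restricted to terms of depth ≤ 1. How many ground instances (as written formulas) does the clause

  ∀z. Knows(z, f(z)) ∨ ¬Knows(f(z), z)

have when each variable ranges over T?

4

Ground terms of depth ≤ 1:
  Count level by level. With function symbols f/1, the terms of depth ≤ k are the 2 constants together with each function applied to depth-≤(k−1) tuples, so N_k = 2 + N_{k-1}.
  N_0 = 2
  N_1 = 2 + 2 = 4
  Explicitly: n, m, f(n), f(m).
So there are 4 ground terms available for substitution.
The clause has 1 distinct variable (z), which appears in the body. In the free term algebra distinct substitutions yield syntactically distinct ground instances.
Number of ground instances = 4.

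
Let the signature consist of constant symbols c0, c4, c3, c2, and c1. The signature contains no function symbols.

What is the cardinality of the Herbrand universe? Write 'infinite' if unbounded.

5

There are no function symbols, so every ground term is one of the 5 constants.
The Herbrand universe is {c0, c4, c3, c2, c1}, which is finite with 5 elements.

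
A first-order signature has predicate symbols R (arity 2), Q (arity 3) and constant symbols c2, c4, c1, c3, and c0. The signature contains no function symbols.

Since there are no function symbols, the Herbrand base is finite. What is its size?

150

With no function symbols, the Herbrand universe is just the 5 constants.
Ground atoms per predicate: R: 5^2 = 25, Q: 5^3 = 125.
Herbrand base size = 25 + 125 = 150.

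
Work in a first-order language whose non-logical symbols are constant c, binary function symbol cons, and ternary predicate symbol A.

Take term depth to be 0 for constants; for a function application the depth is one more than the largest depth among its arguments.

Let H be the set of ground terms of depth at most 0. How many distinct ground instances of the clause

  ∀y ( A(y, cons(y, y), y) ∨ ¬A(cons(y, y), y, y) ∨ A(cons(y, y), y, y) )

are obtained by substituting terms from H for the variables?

1

Ground terms of depth ≤ 0:
  Write N_k for the number of ground terms of depth ≤ k. A term of depth ≤ k is either a constant or a function symbol applied to arguments of depth ≤ k−1, so N_k = 1 + N_{k-1}^2.
  N_0 = 1
  Explicitly: c.
So there is exactly 1 ground term available for substitution.
The variable y ranges independently over the available ground terms, and distinct assignments produce distinct instances.
Number of ground instances = 1.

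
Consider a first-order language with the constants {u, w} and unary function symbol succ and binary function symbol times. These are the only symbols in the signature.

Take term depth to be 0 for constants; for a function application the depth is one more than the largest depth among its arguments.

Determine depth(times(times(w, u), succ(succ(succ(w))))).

4

depth(times(w, u)) = 1 + max(0, 0) = 1
depth(succ(w)) = 1 + depth(w) = 1 + 0 = 1
depth(succ(succ(w))) = 1 + depth(succ(w)) = 1 + 1 = 2
depth(succ(succ(succ(w)))) = 1 + depth(succ(succ(w))) = 1 + 2 = 3
depth(times(times(w, u), succ(succ(succ(w))))) = 1 + max(1, 3) = 4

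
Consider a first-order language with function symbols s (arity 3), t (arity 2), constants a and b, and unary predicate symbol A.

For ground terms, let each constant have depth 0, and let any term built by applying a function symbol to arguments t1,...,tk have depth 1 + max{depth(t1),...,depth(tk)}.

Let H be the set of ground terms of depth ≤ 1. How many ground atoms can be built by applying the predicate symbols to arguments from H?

14

First count ground terms of depth ≤ 1.
Write N_k for the number of ground terms of depth ≤ k. A term of depth ≤ k is either a constant or a function symbol applied to arguments of depth ≤ k−1, so N_k = 2 + N_{k-1}^3 + N_{k-1}^2.
N_0 = 2
N_1 = 2 + 2^3 + 2^2 = 14
So |H| = 14.
Ground atoms are formed by filling each argument slot of a predicate with a term from H, so an r-ary predicate gives |H|^r atoms:
  A: 14
Total ground atoms: 14.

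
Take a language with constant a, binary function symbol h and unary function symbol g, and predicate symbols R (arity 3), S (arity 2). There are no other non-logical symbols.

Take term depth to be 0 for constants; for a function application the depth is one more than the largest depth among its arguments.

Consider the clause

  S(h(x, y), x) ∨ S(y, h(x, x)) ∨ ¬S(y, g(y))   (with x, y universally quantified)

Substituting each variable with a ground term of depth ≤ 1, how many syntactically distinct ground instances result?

Ground terms of depth ≤ 1:
  Let N_k = |{terms of depth ≤ k}|. Then N_0 = 1 and N_k = 1 + N_{k-1}^2 + N_{k-1} for k ≥ 1 (one summand per function symbol, arity giving the exponent).
  N_0 = 1
  N_1 = 1 + 1^2 + 1 = 3
So there are 3 ground terms available for substitution.
The body mentions every one of the 2 quantified variables; since ground terms form a free algebra, no two substitutions collapse to the same formula.
Number of ground instances = 3^2 = 9.

9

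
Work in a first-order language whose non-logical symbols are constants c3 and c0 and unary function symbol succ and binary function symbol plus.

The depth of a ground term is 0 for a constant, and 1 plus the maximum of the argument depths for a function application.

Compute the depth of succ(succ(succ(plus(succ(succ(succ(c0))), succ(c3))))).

7

depth(succ(c0)) = 1 + depth(c0) = 1 + 0 = 1
depth(succ(succ(c0))) = 1 + depth(succ(c0)) = 1 + 1 = 2
depth(succ(succ(succ(c0)))) = 1 + depth(succ(succ(c0))) = 1 + 2 = 3
depth(succ(c3)) = 1 + depth(c3) = 1 + 0 = 1
depth(plus(succ(succ(succ(c0))), succ(c3))) = 1 + max(3, 1) = 4
depth(succ(plus(succ(succ(succ(c0))), succ(c3)))) = 1 + depth(plus(succ(succ(succ(c0))), succ(c3))) = 1 + 4 = 5
depth(succ(succ(plus(succ(succ(succ(c0))), succ(c3))))) = 1 + depth(succ(plus(succ(succ(succ(c0))), succ(c3)))) = 1 + 5 = 6
depth(succ(succ(succ(plus(succ(succ(succ(c0))), succ(c3)))))) = 1 + depth(succ(succ(plus(succ(succ(succ(c0))), succ(c3))))) = 1 + 6 = 7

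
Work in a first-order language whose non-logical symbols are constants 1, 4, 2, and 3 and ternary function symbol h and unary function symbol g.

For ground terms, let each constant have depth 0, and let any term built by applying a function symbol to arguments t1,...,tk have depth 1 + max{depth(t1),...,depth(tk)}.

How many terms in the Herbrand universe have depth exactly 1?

Let N_k count ground terms of depth at most k. Each non-constant term of depth ≤ k is some function symbol applied to depth-≤(k−1) arguments, giving N_k = 4 + N_{k-1}^3 + N_{k-1}.
N_0 = 4
N_1 = 4 + 4^3 + 4 = 72
Terms of depth exactly 1: N_1 − N_0 = 72 − 4 = 68.

68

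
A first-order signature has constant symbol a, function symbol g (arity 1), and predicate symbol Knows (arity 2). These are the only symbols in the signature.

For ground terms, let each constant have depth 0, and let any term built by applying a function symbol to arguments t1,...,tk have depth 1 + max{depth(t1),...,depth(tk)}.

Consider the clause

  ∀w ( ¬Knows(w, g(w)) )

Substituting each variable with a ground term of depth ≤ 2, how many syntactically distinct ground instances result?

3

Ground terms of depth ≤ 2:
  Let N_k = |{terms of depth ≤ k}|. Then N_0 = 1 and N_k = 1 + N_{k-1} for k ≥ 1 (one summand per function symbol, arity giving the exponent).
  N_0 = 1
  N_1 = 1 + 1 = 2
  N_2 = 1 + 2 = 3
So there are 3 ground terms available for substitution.
The variable w ranges independently over the available ground terms, and distinct assignments produce distinct instances.
Number of ground instances = 3.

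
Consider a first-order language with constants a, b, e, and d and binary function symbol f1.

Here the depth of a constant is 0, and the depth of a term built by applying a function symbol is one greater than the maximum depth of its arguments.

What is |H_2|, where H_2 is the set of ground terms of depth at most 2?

404

If N_k denotes the number of depth-≤k ground terms, the 4 constants give N_0 = 4, and each function symbol of arity r contributes N_{k-1}^r new terms at level k: N_k = 4 + N_{k-1}^2.
N_0 = 4
N_1 = 4 + 4^2 = 20
N_2 = 4 + 20^2 = 404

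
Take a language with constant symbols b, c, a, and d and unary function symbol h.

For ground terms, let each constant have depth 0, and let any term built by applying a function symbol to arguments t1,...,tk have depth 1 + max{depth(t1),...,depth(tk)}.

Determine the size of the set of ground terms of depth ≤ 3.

16

Let N_k count ground terms of depth at most k. Each non-constant term of depth ≤ k is some function symbol applied to depth-≤(k−1) arguments, giving N_k = 4 + N_{k-1}.
N_0 = 4
N_1 = 4 + 4 = 8
N_2 = 4 + 8 = 12
N_3 = 4 + 12 = 16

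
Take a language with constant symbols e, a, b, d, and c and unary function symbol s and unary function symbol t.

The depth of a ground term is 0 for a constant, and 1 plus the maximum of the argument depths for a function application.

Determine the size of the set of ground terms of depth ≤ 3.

75

If N_k denotes the number of depth-≤k ground terms, the 5 constants give N_0 = 5, and each function symbol of arity r contributes N_{k-1}^r new terms at level k: N_k = 5 + N_{k-1} + N_{k-1}.
N_0 = 5
N_1 = 5 + 5 + 5 = 15
N_2 = 5 + 15 + 15 = 35
N_3 = 5 + 35 + 35 = 75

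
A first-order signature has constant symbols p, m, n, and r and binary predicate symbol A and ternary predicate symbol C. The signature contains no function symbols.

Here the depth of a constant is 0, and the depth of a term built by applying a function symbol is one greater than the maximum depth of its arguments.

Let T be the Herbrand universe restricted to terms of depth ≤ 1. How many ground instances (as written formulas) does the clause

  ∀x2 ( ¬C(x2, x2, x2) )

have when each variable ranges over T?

4

Ground terms of depth ≤ 1:
  With no function symbols every ground term is a constant, so there are exactly 4 ground terms at every depth bound.
  N_0 = 4
  N_1 = 4
  Explicitly: p, m, n, r.
So there are 4 ground terms available for substitution.
There is 1 variable to instantiate (x2),  occurring in at least one literal, so different choices give different ground instances.
Number of ground instances = 4.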